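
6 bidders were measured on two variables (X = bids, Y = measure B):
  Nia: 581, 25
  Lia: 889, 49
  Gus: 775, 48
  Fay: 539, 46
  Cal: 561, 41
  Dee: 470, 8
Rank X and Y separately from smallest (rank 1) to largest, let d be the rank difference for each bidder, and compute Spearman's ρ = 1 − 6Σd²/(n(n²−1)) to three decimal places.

Ranks of variable 1: 4, 6, 5, 2, 3, 1
Ranks of variable 2: 2, 6, 5, 4, 3, 1
d = r₁ − r₂: 2, 0, 0, -2, 0, 0
d²: 4, 0, 0, 4, 0, 0; Σd² = 8
ρ = 1 − 6·8/(6·35) = 1 − 48/210 = 0.771

0.771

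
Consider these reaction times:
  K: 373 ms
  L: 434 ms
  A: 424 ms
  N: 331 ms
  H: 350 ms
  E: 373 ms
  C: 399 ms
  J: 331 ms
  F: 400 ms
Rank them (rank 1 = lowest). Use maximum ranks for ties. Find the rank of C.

Sorted (ascending): 331, 331, 350, 373, 373, 399, 400, 424, 434
The 2 values of 331 occupy positions 1–2 → each gets rank 2.
The 2 values of 373 occupy positions 4–5 → each gets rank 5.
C has value 399 ms → rank 6.

6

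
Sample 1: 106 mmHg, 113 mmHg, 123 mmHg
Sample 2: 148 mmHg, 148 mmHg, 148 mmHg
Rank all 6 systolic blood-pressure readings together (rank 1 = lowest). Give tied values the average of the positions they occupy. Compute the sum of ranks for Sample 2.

15

Sorted (ascending): 106, 113, 123, 148, 148, 148
The 3 values of 148 occupy positions 4–6 → average rank 5.
Sample 2 values → pooled ranks: 148→5, 148→5, 148→5
Rank sum = 5 + 5 + 5 = 15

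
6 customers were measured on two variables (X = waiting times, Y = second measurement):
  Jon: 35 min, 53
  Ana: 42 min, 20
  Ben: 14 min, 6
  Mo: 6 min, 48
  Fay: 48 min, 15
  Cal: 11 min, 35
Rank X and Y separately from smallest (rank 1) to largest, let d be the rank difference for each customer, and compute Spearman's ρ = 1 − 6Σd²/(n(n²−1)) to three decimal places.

Ranks of variable 1: 4, 5, 3, 1, 6, 2
Ranks of variable 2: 6, 3, 1, 5, 2, 4
d = r₁ − r₂: -2, 2, 2, -4, 4, -2
d²: 4, 4, 4, 16, 16, 4; Σd² = 48
ρ = 1 − 6·48/(6·35) = 1 − 288/210 = -0.371

-0.371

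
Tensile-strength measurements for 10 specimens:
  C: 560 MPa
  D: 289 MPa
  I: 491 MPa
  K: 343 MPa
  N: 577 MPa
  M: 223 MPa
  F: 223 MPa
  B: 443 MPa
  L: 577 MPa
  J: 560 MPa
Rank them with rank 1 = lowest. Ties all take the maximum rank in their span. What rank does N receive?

Sorted (ascending): 223, 223, 289, 343, 443, 491, 560, 560, 577, 577
The 2 values of 223 occupy positions 1–2 → each gets rank 2.
The 2 values of 560 occupy positions 7–8 → each gets rank 8.
The 2 values of 577 occupy positions 9–10 → each gets rank 10.
N has value 577 MPa → rank 10.

10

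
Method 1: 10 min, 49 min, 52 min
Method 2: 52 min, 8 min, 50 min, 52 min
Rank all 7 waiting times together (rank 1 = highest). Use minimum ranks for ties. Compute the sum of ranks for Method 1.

12

Sorted (descending): 52, 52, 52, 50, 49, 10, 8
The 3 values of 52 occupy positions 1–3 → each gets rank 1.
Method 1 values → pooled ranks: 10→6, 49→5, 52→1
Rank sum = 6 + 5 + 1 = 12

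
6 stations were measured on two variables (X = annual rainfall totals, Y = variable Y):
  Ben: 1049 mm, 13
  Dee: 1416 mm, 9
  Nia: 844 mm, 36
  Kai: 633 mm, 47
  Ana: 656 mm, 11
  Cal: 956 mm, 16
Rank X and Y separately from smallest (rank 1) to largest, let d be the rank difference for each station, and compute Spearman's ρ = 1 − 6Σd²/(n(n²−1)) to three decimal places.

-0.657

Ranks of variable 1: 5, 6, 3, 1, 2, 4
Ranks of variable 2: 3, 1, 5, 6, 2, 4
d = r₁ − r₂: 2, 5, -2, -5, 0, 0
d²: 4, 25, 4, 25, 0, 0; Σd² = 58
ρ = 1 − 6·58/(6·35) = 1 − 348/210 = -0.657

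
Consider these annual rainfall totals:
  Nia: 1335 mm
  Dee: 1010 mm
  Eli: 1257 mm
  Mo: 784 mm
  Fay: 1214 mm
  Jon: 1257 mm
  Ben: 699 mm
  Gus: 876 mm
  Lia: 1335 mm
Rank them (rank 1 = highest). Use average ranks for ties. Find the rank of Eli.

Sorted (descending): 1335, 1335, 1257, 1257, 1214, 1010, 876, 784, 699
The 2 values of 1335 occupy positions 1–2 → average rank (1+2)/2 = 1.5.
The 2 values of 1257 occupy positions 3–4 → average rank (3+4)/2 = 3.5.
Eli has value 1257 mm → rank 3.5.

3.5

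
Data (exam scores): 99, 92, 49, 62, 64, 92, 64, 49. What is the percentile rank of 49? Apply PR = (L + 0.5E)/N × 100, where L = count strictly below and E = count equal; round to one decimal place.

N = 8.
Strictly below 49: 0. Equal to 49: 2.
PR = (0 + 0.5·2)/8 × 100 = 12.5

12.5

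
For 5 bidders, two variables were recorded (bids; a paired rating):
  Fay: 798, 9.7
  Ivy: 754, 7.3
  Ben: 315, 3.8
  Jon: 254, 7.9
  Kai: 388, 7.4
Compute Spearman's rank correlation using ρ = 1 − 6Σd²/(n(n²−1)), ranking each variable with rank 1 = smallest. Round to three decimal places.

Ranks of variable 1: 5, 4, 2, 1, 3
Ranks of variable 2: 5, 2, 1, 4, 3
d = r₁ − r₂: 0, 2, 1, -3, 0
d²: 0, 4, 1, 9, 0; Σd² = 14
ρ = 1 − 6·14/(5·24) = 1 − 84/120 = 0.300

0.300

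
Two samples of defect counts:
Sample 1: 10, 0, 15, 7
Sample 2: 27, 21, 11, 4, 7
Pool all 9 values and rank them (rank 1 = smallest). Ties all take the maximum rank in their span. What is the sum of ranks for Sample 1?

Sorted (ascending): 0, 4, 7, 7, 10, 11, 15, 21, 27
The 2 values of 7 occupy positions 3–4 → each gets rank 4.
Sample 1 values → pooled ranks: 10→5, 0→1, 15→7, 7→4
Rank sum = 5 + 1 + 7 + 4 = 17

17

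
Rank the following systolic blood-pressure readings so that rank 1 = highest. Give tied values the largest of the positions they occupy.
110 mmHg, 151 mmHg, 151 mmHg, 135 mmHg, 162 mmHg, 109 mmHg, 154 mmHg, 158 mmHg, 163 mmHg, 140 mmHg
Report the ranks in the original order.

Sorted (descending): 163, 162, 158, 154, 151, 151, 140, 135, 110, 109
The 2 values of 151 occupy positions 5–6 → each gets rank 6.

9, 6, 6, 8, 2, 10, 4, 3, 1, 7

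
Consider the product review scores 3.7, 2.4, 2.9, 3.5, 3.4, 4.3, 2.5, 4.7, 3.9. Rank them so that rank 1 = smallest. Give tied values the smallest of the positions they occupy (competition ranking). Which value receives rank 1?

2.4

Sorted (ascending): 2.4, 2.5, 2.9, 3.4, 3.5, 3.7, 3.9, 4.3, 4.7
No ties — each value takes its position as its rank.
Rank 1 → value 2.4.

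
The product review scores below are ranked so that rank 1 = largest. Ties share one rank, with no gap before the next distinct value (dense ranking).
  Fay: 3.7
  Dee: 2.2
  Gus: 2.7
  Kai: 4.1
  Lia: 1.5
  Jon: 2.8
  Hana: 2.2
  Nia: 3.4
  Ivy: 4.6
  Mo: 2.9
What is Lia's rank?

Sorted (descending): 4.6, 4.1, 3.7, 3.4, 2.9, 2.8, 2.7, 2.2, 2.2, 1.5
The 2 values of 2.2 share dense rank 8.
Remaining distinct values take the next consecutive integers.
Lia has value 1.5 → rank 9.

9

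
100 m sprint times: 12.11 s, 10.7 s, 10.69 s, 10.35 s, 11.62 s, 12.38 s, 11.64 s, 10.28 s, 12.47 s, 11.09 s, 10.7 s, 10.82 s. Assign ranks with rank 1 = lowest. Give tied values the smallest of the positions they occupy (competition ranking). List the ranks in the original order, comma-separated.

Sorted (ascending): 10.28, 10.35, 10.69, 10.7, 10.7, 10.82, 11.09, 11.62, 11.64, 12.11, 12.38, 12.47
The 2 values of 10.7 occupy positions 4–5 → each gets rank 4.

10, 4, 3, 2, 8, 11, 9, 1, 12, 7, 4, 6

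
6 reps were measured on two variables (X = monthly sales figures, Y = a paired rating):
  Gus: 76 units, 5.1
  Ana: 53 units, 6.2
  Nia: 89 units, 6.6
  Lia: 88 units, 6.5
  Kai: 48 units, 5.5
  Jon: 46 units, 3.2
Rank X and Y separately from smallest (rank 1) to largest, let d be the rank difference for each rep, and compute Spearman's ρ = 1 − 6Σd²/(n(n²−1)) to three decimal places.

0.829

Ranks of variable 1: 4, 3, 6, 5, 2, 1
Ranks of variable 2: 2, 4, 6, 5, 3, 1
d = r₁ − r₂: 2, -1, 0, 0, -1, 0
d²: 4, 1, 0, 0, 1, 0; Σd² = 6
ρ = 1 − 6·6/(6·35) = 1 − 36/210 = 0.829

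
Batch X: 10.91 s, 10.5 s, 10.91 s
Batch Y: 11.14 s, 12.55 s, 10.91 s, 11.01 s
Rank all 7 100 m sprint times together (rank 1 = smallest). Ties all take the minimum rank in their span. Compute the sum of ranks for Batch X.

Sorted (ascending): 10.5, 10.91, 10.91, 10.91, 11.01, 11.14, 12.55
The 3 values of 10.91 occupy positions 2–4 → each gets rank 2.
Batch X values → pooled ranks: 10.91→2, 10.5→1, 10.91→2
Rank sum = 2 + 1 + 2 = 5

5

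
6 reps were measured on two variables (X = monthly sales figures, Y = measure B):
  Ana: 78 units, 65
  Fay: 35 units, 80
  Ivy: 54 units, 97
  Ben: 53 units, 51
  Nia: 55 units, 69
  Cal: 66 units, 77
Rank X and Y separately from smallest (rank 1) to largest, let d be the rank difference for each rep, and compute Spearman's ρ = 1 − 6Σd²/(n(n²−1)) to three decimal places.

Ranks of variable 1: 6, 1, 3, 2, 4, 5
Ranks of variable 2: 2, 5, 6, 1, 3, 4
d = r₁ − r₂: 4, -4, -3, 1, 1, 1
d²: 16, 16, 9, 1, 1, 1; Σd² = 44
ρ = 1 − 6·44/(6·35) = 1 − 264/210 = -0.257

-0.257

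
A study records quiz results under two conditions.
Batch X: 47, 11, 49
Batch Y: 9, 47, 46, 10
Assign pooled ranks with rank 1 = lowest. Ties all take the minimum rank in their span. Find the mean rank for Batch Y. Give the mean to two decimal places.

3.00

Sorted (ascending): 9, 10, 11, 46, 47, 47, 49
The 2 values of 47 occupy positions 5–6 → each gets rank 5.
Batch Y values → pooled ranks: 9→1, 47→5, 46→4, 10→2
Mean rank = (1 + 5 + 4 + 2) / 4 = 3.00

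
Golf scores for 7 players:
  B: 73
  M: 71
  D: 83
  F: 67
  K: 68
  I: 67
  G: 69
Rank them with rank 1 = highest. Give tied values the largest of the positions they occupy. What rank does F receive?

7

Sorted (descending): 83, 73, 71, 69, 68, 67, 67
The 2 values of 67 occupy positions 6–7 → each gets rank 7.
F has value 67 → rank 7.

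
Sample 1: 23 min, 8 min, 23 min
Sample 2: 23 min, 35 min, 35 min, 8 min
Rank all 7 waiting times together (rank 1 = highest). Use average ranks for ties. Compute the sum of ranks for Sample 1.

Sorted (descending): 35, 35, 23, 23, 23, 8, 8
The 2 values of 35 occupy positions 1–2 → average rank (1+2)/2 = 1.5.
The 3 values of 23 occupy positions 3–5 → average rank 4.
The 2 values of 8 occupy positions 6–7 → average rank (6+7)/2 = 6.5.
Sample 1 values → pooled ranks: 23→4, 8→6.5, 23→4
Rank sum = 4 + 6.5 + 4 = 14.5

14.5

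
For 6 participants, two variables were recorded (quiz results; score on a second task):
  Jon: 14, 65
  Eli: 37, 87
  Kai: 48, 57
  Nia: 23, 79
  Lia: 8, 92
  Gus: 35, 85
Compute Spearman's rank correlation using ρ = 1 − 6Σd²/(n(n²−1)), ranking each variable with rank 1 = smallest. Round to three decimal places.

Ranks of variable 1: 2, 5, 6, 3, 1, 4
Ranks of variable 2: 2, 5, 1, 3, 6, 4
d = r₁ − r₂: 0, 0, 5, 0, -5, 0
d²: 0, 0, 25, 0, 25, 0; Σd² = 50
ρ = 1 − 6·50/(6·35) = 1 − 300/210 = -0.429

-0.429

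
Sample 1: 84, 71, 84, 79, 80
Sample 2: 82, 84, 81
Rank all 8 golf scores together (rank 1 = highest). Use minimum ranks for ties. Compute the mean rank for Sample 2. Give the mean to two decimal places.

3.33

Sorted (descending): 84, 84, 84, 82, 81, 80, 79, 71
The 3 values of 84 occupy positions 1–3 → each gets rank 1.
Sample 2 values → pooled ranks: 82→4, 84→1, 81→5
Mean rank = (4 + 1 + 5) / 3 = 3.33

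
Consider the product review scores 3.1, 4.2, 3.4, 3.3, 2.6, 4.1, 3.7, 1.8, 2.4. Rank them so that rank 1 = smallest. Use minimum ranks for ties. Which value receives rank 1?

Sorted (ascending): 1.8, 2.4, 2.6, 3.1, 3.3, 3.4, 3.7, 4.1, 4.2
No ties — each value takes its position as its rank.
Rank 1 → value 1.8.

1.8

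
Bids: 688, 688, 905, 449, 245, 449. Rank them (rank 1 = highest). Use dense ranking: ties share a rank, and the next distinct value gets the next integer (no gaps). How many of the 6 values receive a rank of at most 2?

3

Sorted (descending): 905, 688, 688, 449, 449, 245
The 2 values of 688 share dense rank 2.
The 2 values of 449 share dense rank 3.
Remaining distinct values take the next consecutive integers.
Ranks ≤ 2: {1, 2, 2} → 3 values.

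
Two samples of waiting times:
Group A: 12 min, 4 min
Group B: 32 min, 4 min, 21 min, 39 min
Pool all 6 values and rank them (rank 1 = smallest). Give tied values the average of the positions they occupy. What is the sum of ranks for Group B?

16.5

Sorted (ascending): 4, 4, 12, 21, 32, 39
The 2 values of 4 occupy positions 1–2 → average rank (1+2)/2 = 1.5.
Group B values → pooled ranks: 32→5, 4→1.5, 21→4, 39→6
Rank sum = 5 + 1.5 + 4 + 6 = 16.5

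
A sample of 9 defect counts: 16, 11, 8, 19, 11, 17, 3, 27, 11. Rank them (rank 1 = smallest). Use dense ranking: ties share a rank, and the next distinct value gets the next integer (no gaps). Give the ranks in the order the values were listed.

4, 3, 2, 6, 3, 5, 1, 7, 3

Sorted (ascending): 3, 8, 11, 11, 11, 16, 17, 19, 27
The 3 values of 11 share dense rank 3.
Remaining distinct values take the next consecutive integers.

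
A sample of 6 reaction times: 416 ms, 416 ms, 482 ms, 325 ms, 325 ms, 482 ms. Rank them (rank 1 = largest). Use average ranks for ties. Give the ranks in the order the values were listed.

Sorted (descending): 482, 482, 416, 416, 325, 325
The 2 values of 482 occupy positions 1–2 → average rank (1+2)/2 = 1.5.
The 2 values of 416 occupy positions 3–4 → average rank (3+4)/2 = 3.5.
The 2 values of 325 occupy positions 5–6 → average rank (5+6)/2 = 5.5.

3.5, 3.5, 1.5, 5.5, 5.5, 1.5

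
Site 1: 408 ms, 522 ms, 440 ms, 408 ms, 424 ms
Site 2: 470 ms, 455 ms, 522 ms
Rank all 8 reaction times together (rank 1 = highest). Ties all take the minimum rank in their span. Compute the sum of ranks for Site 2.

8

Sorted (descending): 522, 522, 470, 455, 440, 424, 408, 408
The 2 values of 522 occupy positions 1–2 → each gets rank 1.
The 2 values of 408 occupy positions 7–8 → each gets rank 7.
Site 2 values → pooled ranks: 470→3, 455→4, 522→1
Rank sum = 3 + 4 + 1 = 8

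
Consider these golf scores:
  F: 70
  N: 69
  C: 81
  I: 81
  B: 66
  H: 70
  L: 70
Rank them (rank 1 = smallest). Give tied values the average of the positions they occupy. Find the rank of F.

Sorted (ascending): 66, 69, 70, 70, 70, 81, 81
The 3 values of 70 occupy positions 3–5 → average rank 4.
The 2 values of 81 occupy positions 6–7 → average rank (6+7)/2 = 6.5.
F has value 70 → rank 4.

4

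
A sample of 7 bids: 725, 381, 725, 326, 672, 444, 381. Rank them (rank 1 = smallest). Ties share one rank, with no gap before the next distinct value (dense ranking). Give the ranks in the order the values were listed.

5, 2, 5, 1, 4, 3, 2

Sorted (ascending): 326, 381, 381, 444, 672, 725, 725
The 2 values of 381 share dense rank 2.
The 2 values of 725 share dense rank 5.
Remaining distinct values take the next consecutive integers.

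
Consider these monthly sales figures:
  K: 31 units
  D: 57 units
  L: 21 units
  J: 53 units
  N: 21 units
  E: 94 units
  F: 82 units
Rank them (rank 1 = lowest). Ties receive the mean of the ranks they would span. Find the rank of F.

6

Sorted (ascending): 21, 21, 31, 53, 57, 82, 94
The 2 values of 21 occupy positions 1–2 → average rank (1+2)/2 = 1.5.
F has value 82 units → rank 6.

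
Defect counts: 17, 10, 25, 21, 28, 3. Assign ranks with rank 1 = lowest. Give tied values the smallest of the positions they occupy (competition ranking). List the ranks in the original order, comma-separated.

3, 2, 5, 4, 6, 1

Sorted (ascending): 3, 10, 17, 21, 25, 28
No ties — each value takes its position as its rank.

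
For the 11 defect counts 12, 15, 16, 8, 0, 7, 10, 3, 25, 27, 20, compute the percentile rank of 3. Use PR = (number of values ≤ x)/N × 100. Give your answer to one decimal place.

N = 11.
Strictly below 3: 1. Equal to 3: 1.
PR = 2/11 × 100 = 18.2

18.2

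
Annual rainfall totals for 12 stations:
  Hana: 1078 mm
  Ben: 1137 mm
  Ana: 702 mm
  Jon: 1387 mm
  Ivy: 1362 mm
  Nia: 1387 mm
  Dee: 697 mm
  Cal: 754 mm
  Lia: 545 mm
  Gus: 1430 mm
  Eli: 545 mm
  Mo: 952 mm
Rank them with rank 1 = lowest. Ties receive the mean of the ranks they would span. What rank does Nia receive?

10.5

Sorted (ascending): 545, 545, 697, 702, 754, 952, 1078, 1137, 1362, 1387, 1387, 1430
The 2 values of 545 occupy positions 1–2 → average rank (1+2)/2 = 1.5.
The 2 values of 1387 occupy positions 10–11 → average rank (10+11)/2 = 10.5.
Nia has value 1387 mm → rank 10.5.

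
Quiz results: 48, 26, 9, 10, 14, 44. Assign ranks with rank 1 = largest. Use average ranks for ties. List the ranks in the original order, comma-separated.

1, 3, 6, 5, 4, 2

Sorted (descending): 48, 44, 26, 14, 10, 9
No ties — each value takes its position as its rank.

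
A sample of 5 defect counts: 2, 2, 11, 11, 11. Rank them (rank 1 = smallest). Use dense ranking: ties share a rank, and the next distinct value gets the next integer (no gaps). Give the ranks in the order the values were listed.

Sorted (ascending): 2, 2, 11, 11, 11
The 2 values of 2 share dense rank 1.
The 3 values of 11 share dense rank 2.

1, 1, 2, 2, 2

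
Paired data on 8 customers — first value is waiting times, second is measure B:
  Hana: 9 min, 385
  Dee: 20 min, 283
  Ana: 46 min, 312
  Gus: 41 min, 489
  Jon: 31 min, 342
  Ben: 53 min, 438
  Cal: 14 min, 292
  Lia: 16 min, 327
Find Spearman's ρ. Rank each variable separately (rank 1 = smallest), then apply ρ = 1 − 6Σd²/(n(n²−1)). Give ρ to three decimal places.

Ranks of variable 1: 1, 4, 7, 6, 5, 8, 2, 3
Ranks of variable 2: 6, 1, 3, 8, 5, 7, 2, 4
d = r₁ − r₂: -5, 3, 4, -2, 0, 1, 0, -1
d²: 25, 9, 16, 4, 0, 1, 0, 1; Σd² = 56
ρ = 1 − 6·56/(8·63) = 1 − 336/504 = 0.333

0.333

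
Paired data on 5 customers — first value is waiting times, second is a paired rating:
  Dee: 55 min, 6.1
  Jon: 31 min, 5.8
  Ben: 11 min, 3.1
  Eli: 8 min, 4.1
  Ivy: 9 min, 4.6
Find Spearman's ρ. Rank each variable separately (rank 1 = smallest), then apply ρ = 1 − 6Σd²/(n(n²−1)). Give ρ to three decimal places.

Ranks of variable 1: 5, 4, 3, 1, 2
Ranks of variable 2: 5, 4, 1, 2, 3
d = r₁ − r₂: 0, 0, 2, -1, -1
d²: 0, 0, 4, 1, 1; Σd² = 6
ρ = 1 − 6·6/(5·24) = 1 − 36/120 = 0.700

0.700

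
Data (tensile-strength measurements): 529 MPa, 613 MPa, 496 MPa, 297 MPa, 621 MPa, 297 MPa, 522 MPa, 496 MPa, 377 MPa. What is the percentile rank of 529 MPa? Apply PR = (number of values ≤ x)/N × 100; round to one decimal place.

N = 9.
Strictly below 529: 6. Equal to 529: 1.
PR = 7/9 × 100 = 77.8

77.8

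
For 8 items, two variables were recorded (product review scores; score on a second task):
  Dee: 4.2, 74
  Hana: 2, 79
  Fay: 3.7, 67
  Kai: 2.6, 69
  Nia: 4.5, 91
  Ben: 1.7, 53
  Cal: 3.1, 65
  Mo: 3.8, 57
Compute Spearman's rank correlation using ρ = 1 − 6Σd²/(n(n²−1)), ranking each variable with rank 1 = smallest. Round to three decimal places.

0.429

Ranks of variable 1: 7, 2, 5, 3, 8, 1, 4, 6
Ranks of variable 2: 6, 7, 4, 5, 8, 1, 3, 2
d = r₁ − r₂: 1, -5, 1, -2, 0, 0, 1, 4
d²: 1, 25, 1, 4, 0, 0, 1, 16; Σd² = 48
ρ = 1 − 6·48/(8·63) = 1 − 288/504 = 0.429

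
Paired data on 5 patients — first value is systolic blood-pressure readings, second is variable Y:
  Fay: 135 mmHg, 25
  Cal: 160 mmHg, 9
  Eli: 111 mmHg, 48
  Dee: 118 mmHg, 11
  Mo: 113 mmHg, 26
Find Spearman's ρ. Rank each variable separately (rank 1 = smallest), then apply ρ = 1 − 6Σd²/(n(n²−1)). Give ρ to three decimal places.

Ranks of variable 1: 4, 5, 1, 3, 2
Ranks of variable 2: 3, 1, 5, 2, 4
d = r₁ − r₂: 1, 4, -4, 1, -2
d²: 1, 16, 16, 1, 4; Σd² = 38
ρ = 1 − 6·38/(5·24) = 1 − 228/120 = -0.900

-0.900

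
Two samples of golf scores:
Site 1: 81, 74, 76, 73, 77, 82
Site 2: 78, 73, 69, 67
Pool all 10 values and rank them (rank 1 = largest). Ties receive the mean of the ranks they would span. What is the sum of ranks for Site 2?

29.5

Sorted (descending): 82, 81, 78, 77, 76, 74, 73, 73, 69, 67
The 2 values of 73 occupy positions 7–8 → average rank (7+8)/2 = 7.5.
Site 2 values → pooled ranks: 78→3, 73→7.5, 69→9, 67→10
Rank sum = 3 + 7.5 + 9 + 10 = 29.5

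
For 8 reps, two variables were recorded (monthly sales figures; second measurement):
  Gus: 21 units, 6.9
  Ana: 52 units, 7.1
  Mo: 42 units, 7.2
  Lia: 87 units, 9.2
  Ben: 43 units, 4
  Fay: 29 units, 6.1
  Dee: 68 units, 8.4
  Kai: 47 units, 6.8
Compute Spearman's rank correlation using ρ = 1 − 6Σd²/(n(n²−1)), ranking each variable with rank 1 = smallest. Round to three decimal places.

0.619

Ranks of variable 1: 1, 6, 3, 8, 4, 2, 7, 5
Ranks of variable 2: 4, 5, 6, 8, 1, 2, 7, 3
d = r₁ − r₂: -3, 1, -3, 0, 3, 0, 0, 2
d²: 9, 1, 9, 0, 9, 0, 0, 4; Σd² = 32
ρ = 1 − 6·32/(8·63) = 1 − 192/504 = 0.619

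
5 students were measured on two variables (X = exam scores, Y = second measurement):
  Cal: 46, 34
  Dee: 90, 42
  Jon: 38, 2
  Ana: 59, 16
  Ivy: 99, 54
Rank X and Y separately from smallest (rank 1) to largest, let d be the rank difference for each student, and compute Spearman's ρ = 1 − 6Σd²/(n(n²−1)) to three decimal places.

0.900

Ranks of variable 1: 2, 4, 1, 3, 5
Ranks of variable 2: 3, 4, 1, 2, 5
d = r₁ − r₂: -1, 0, 0, 1, 0
d²: 1, 0, 0, 1, 0; Σd² = 2
ρ = 1 − 6·2/(5·24) = 1 − 12/120 = 0.900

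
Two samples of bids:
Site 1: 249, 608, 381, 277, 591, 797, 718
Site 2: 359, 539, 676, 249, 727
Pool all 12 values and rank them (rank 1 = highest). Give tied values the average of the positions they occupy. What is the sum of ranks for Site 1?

Sorted (descending): 797, 727, 718, 676, 608, 591, 539, 381, 359, 277, 249, 249
The 2 values of 249 occupy positions 11–12 → average rank (11+12)/2 = 11.5.
Site 1 values → pooled ranks: 249→11.5, 608→5, 381→8, 277→10, 591→6, 797→1, 718→3
Rank sum = 11.5 + 5 + 8 + 10 + 6 + 1 + 3 = 44.5

44.5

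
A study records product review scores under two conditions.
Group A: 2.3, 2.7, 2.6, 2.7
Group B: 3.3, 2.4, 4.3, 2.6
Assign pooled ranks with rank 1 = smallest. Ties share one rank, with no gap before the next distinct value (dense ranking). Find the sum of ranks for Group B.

16

Sorted (ascending): 2.3, 2.4, 2.6, 2.6, 2.7, 2.7, 3.3, 4.3
The 2 values of 2.6 share dense rank 3.
The 2 values of 2.7 share dense rank 4.
Remaining distinct values take the next consecutive integers.
Group B values → pooled ranks: 3.3→5, 2.4→2, 4.3→6, 2.6→3
Rank sum = 5 + 2 + 6 + 3 = 16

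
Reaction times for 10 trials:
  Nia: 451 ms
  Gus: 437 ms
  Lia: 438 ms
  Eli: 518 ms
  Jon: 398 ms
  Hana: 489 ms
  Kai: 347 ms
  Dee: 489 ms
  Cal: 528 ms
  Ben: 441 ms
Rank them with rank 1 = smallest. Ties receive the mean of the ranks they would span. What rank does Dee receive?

7.5

Sorted (ascending): 347, 398, 437, 438, 441, 451, 489, 489, 518, 528
The 2 values of 489 occupy positions 7–8 → average rank (7+8)/2 = 7.5.
Dee has value 489 ms → rank 7.5.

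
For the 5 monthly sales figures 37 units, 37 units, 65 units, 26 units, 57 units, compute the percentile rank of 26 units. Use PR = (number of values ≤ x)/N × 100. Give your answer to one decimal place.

N = 5.
Strictly below 26: 0. Equal to 26: 1.
PR = 1/5 × 100 = 20.0

20.0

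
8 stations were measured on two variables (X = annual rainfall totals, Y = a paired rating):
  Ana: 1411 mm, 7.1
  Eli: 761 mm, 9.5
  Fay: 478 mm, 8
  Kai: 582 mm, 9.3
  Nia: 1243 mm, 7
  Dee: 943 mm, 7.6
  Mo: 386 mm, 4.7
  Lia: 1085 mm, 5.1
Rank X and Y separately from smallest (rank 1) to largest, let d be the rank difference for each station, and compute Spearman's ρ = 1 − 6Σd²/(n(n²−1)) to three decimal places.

-0.143

Ranks of variable 1: 8, 4, 2, 3, 7, 5, 1, 6
Ranks of variable 2: 4, 8, 6, 7, 3, 5, 1, 2
d = r₁ − r₂: 4, -4, -4, -4, 4, 0, 0, 4
d²: 16, 16, 16, 16, 16, 0, 0, 16; Σd² = 96
ρ = 1 − 6·96/(8·63) = 1 − 576/504 = -0.143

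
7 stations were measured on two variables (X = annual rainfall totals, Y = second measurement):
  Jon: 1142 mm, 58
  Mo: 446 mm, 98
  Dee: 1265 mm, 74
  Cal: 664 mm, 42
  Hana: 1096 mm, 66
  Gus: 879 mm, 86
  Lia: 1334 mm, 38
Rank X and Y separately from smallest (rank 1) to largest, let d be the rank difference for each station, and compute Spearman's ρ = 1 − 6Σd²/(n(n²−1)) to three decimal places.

-0.536

Ranks of variable 1: 5, 1, 6, 2, 4, 3, 7
Ranks of variable 2: 3, 7, 5, 2, 4, 6, 1
d = r₁ − r₂: 2, -6, 1, 0, 0, -3, 6
d²: 4, 36, 1, 0, 0, 9, 36; Σd² = 86
ρ = 1 − 6·86/(7·48) = 1 − 516/336 = -0.536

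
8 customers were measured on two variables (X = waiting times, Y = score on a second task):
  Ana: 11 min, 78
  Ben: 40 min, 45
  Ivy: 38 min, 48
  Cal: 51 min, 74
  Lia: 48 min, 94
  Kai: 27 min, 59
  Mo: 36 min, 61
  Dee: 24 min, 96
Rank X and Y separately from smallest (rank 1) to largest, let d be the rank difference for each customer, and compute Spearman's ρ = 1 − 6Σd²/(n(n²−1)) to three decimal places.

Ranks of variable 1: 1, 6, 5, 8, 7, 3, 4, 2
Ranks of variable 2: 6, 1, 2, 5, 7, 3, 4, 8
d = r₁ − r₂: -5, 5, 3, 3, 0, 0, 0, -6
d²: 25, 25, 9, 9, 0, 0, 0, 36; Σd² = 104
ρ = 1 − 6·104/(8·63) = 1 − 624/504 = -0.238

-0.238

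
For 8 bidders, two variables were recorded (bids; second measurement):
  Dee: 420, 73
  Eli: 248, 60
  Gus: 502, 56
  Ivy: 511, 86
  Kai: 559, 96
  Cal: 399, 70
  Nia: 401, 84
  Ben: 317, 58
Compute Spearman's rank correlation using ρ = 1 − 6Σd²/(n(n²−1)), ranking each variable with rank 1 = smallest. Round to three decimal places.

Ranks of variable 1: 5, 1, 6, 7, 8, 3, 4, 2
Ranks of variable 2: 5, 3, 1, 7, 8, 4, 6, 2
d = r₁ − r₂: 0, -2, 5, 0, 0, -1, -2, 0
d²: 0, 4, 25, 0, 0, 1, 4, 0; Σd² = 34
ρ = 1 − 6·34/(8·63) = 1 − 204/504 = 0.595

0.595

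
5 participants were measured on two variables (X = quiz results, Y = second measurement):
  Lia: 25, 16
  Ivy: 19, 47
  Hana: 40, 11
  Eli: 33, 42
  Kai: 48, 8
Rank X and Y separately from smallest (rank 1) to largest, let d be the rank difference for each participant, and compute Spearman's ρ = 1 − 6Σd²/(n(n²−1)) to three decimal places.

-0.900

Ranks of variable 1: 2, 1, 4, 3, 5
Ranks of variable 2: 3, 5, 2, 4, 1
d = r₁ − r₂: -1, -4, 2, -1, 4
d²: 1, 16, 4, 1, 16; Σd² = 38
ρ = 1 − 6·38/(5·24) = 1 − 228/120 = -0.900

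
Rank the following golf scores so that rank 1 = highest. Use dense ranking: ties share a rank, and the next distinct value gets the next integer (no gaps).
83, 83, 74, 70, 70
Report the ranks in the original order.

1, 1, 2, 3, 3

Sorted (descending): 83, 83, 74, 70, 70
The 2 values of 83 share dense rank 1.
The 2 values of 70 share dense rank 3.
Remaining distinct values take the next consecutive integers.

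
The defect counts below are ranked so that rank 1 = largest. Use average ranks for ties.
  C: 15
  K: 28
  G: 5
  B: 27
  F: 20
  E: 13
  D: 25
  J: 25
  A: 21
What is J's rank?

3.5

Sorted (descending): 28, 27, 25, 25, 21, 20, 15, 13, 5
The 2 values of 25 occupy positions 3–4 → average rank (3+4)/2 = 3.5.
J has value 25 → rank 3.5.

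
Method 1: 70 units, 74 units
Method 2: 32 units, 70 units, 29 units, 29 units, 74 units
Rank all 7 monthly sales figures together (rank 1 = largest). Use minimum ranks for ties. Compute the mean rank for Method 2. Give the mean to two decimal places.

4.20

Sorted (descending): 74, 74, 70, 70, 32, 29, 29
The 2 values of 74 occupy positions 1–2 → each gets rank 1.
The 2 values of 70 occupy positions 3–4 → each gets rank 3.
The 2 values of 29 occupy positions 6–7 → each gets rank 6.
Method 2 values → pooled ranks: 32→5, 70→3, 29→6, 29→6, 74→1
Mean rank = (5 + 3 + 6 + 6 + 1) / 5 = 4.20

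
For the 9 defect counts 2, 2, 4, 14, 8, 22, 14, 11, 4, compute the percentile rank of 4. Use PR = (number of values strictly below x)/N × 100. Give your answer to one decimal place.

N = 9.
Strictly below 4: 2. Equal to 4: 2.
PR = 2/9 × 100 = 22.2

22.2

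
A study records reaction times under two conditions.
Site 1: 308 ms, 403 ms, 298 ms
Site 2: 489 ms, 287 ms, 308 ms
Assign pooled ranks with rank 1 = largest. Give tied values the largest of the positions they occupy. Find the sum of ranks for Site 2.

Sorted (descending): 489, 403, 308, 308, 298, 287
The 2 values of 308 occupy positions 3–4 → each gets rank 4.
Site 2 values → pooled ranks: 489→1, 287→6, 308→4
Rank sum = 1 + 6 + 4 = 11

11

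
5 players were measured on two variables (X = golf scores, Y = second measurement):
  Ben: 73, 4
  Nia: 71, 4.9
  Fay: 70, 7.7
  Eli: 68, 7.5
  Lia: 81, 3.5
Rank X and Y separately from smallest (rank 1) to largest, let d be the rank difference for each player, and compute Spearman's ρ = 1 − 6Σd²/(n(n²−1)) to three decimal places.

-0.900

Ranks of variable 1: 4, 3, 2, 1, 5
Ranks of variable 2: 2, 3, 5, 4, 1
d = r₁ − r₂: 2, 0, -3, -3, 4
d²: 4, 0, 9, 9, 16; Σd² = 38
ρ = 1 − 6·38/(5·24) = 1 − 228/120 = -0.900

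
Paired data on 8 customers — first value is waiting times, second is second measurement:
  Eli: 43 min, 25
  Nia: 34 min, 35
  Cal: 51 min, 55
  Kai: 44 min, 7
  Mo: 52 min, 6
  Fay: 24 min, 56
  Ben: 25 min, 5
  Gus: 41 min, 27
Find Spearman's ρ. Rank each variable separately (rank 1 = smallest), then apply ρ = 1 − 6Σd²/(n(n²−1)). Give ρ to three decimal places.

-0.262

Ranks of variable 1: 5, 3, 7, 6, 8, 1, 2, 4
Ranks of variable 2: 4, 6, 7, 3, 2, 8, 1, 5
d = r₁ − r₂: 1, -3, 0, 3, 6, -7, 1, -1
d²: 1, 9, 0, 9, 36, 49, 1, 1; Σd² = 106
ρ = 1 − 6·106/(8·63) = 1 − 636/504 = -0.262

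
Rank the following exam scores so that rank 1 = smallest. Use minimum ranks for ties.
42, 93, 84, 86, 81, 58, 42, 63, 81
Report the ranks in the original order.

Sorted (ascending): 42, 42, 58, 63, 81, 81, 84, 86, 93
The 2 values of 42 occupy positions 1–2 → each gets rank 1.
The 2 values of 81 occupy positions 5–6 → each gets rank 5.

1, 9, 7, 8, 5, 3, 1, 4, 5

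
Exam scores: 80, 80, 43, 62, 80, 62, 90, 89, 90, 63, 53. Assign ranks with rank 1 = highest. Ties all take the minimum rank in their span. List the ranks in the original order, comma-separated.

Sorted (descending): 90, 90, 89, 80, 80, 80, 63, 62, 62, 53, 43
The 2 values of 90 occupy positions 1–2 → each gets rank 1.
The 3 values of 80 occupy positions 4–6 → each gets rank 4.
The 2 values of 62 occupy positions 8–9 → each gets rank 8.

4, 4, 11, 8, 4, 8, 1, 3, 1, 7, 10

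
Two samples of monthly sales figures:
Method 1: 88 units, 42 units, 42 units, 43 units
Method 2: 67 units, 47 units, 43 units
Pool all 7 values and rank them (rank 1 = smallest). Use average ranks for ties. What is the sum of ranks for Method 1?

13.5

Sorted (ascending): 42, 42, 43, 43, 47, 67, 88
The 2 values of 42 occupy positions 1–2 → average rank (1+2)/2 = 1.5.
The 2 values of 43 occupy positions 3–4 → average rank (3+4)/2 = 3.5.
Method 1 values → pooled ranks: 88→7, 42→1.5, 42→1.5, 43→3.5
Rank sum = 7 + 1.5 + 1.5 + 3.5 = 13.5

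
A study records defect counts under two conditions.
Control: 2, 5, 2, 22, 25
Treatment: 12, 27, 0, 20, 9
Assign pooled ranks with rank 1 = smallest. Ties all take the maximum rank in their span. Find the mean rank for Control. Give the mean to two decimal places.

5.40

Sorted (ascending): 0, 2, 2, 5, 9, 12, 20, 22, 25, 27
The 2 values of 2 occupy positions 2–3 → each gets rank 3.
Control values → pooled ranks: 2→3, 5→4, 2→3, 22→8, 25→9
Mean rank = (3 + 4 + 3 + 8 + 9) / 5 = 5.40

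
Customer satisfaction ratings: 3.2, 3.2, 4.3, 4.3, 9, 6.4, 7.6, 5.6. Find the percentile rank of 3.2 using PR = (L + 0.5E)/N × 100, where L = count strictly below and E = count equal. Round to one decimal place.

N = 8.
Strictly below 3.2: 0. Equal to 3.2: 2.
PR = (0 + 0.5·2)/8 × 100 = 12.5

12.5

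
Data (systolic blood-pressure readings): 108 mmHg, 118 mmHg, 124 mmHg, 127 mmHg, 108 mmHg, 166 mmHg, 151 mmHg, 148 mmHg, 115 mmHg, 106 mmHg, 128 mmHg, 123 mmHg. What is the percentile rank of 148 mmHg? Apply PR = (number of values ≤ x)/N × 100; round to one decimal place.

N = 12.
Strictly below 148: 9. Equal to 148: 1.
PR = 10/12 × 100 = 83.3

83.3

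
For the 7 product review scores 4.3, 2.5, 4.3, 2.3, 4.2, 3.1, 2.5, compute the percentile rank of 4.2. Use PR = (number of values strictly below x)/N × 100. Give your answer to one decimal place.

N = 7.
Strictly below 4.2: 4. Equal to 4.2: 1.
PR = 4/7 × 100 = 57.1

57.1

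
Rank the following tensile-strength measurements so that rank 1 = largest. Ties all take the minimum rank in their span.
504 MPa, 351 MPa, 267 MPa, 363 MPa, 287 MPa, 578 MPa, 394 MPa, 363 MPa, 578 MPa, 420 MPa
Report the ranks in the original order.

Sorted (descending): 578, 578, 504, 420, 394, 363, 363, 351, 287, 267
The 2 values of 578 occupy positions 1–2 → each gets rank 1.
The 2 values of 363 occupy positions 6–7 → each gets rank 6.

3, 8, 10, 6, 9, 1, 5, 6, 1, 4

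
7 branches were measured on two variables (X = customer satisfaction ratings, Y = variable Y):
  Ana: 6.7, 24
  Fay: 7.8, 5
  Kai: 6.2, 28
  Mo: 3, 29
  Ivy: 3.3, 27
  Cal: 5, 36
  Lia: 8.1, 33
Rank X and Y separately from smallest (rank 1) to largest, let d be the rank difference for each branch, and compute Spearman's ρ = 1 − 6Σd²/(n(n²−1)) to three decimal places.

-0.214

Ranks of variable 1: 5, 6, 4, 1, 2, 3, 7
Ranks of variable 2: 2, 1, 4, 5, 3, 7, 6
d = r₁ − r₂: 3, 5, 0, -4, -1, -4, 1
d²: 9, 25, 0, 16, 1, 16, 1; Σd² = 68
ρ = 1 − 6·68/(7·48) = 1 − 408/336 = -0.214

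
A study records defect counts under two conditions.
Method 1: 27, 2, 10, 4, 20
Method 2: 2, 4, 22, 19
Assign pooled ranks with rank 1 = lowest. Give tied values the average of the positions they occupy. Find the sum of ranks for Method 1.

Sorted (ascending): 2, 2, 4, 4, 10, 19, 20, 22, 27
The 2 values of 2 occupy positions 1–2 → average rank (1+2)/2 = 1.5.
The 2 values of 4 occupy positions 3–4 → average rank (3+4)/2 = 3.5.
Method 1 values → pooled ranks: 27→9, 2→1.5, 10→5, 4→3.5, 20→7
Rank sum = 9 + 1.5 + 5 + 3.5 + 7 = 26

26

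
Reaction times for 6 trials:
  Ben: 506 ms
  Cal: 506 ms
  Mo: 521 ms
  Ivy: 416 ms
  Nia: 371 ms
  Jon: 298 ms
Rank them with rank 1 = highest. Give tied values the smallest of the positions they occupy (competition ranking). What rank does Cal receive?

Sorted (descending): 521, 506, 506, 416, 371, 298
The 2 values of 506 occupy positions 2–3 → each gets rank 2.
Cal has value 506 ms → rank 2.

2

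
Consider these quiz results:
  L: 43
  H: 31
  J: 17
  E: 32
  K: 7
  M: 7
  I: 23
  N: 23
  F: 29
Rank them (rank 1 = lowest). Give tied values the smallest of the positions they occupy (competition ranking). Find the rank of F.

6

Sorted (ascending): 7, 7, 17, 23, 23, 29, 31, 32, 43
The 2 values of 7 occupy positions 1–2 → each gets rank 1.
The 2 values of 23 occupy positions 4–5 → each gets rank 4.
F has value 29 → rank 6.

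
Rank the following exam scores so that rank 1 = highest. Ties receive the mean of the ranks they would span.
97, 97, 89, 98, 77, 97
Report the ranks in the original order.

3, 3, 5, 1, 6, 3

Sorted (descending): 98, 97, 97, 97, 89, 77
The 3 values of 97 occupy positions 2–4 → average rank 3.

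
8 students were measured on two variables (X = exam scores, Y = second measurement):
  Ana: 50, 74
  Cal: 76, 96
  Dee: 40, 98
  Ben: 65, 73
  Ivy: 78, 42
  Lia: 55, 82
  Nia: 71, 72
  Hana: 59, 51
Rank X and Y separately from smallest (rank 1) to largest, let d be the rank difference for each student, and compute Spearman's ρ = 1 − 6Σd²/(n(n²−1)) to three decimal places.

Ranks of variable 1: 2, 7, 1, 5, 8, 3, 6, 4
Ranks of variable 2: 5, 7, 8, 4, 1, 6, 3, 2
d = r₁ − r₂: -3, 0, -7, 1, 7, -3, 3, 2
d²: 9, 0, 49, 1, 49, 9, 9, 4; Σd² = 130
ρ = 1 − 6·130/(8·63) = 1 − 780/504 = -0.548

-0.548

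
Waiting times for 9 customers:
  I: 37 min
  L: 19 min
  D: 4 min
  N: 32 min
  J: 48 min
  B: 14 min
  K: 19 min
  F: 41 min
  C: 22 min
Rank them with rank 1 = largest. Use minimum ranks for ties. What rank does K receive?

6

Sorted (descending): 48, 41, 37, 32, 22, 19, 19, 14, 4
The 2 values of 19 occupy positions 6–7 → each gets rank 6.
K has value 19 min → rank 6.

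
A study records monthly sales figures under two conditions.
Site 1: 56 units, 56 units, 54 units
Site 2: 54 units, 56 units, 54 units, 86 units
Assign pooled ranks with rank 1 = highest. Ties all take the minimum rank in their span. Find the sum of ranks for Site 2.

13

Sorted (descending): 86, 56, 56, 56, 54, 54, 54
The 3 values of 56 occupy positions 2–4 → each gets rank 2.
The 3 values of 54 occupy positions 5–7 → each gets rank 5.
Site 2 values → pooled ranks: 54→5, 56→2, 54→5, 86→1
Rank sum = 5 + 2 + 5 + 1 = 13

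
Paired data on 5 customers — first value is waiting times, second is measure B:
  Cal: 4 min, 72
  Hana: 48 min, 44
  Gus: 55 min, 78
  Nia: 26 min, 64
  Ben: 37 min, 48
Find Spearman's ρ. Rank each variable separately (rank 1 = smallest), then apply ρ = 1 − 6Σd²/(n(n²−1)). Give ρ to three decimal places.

0.000

Ranks of variable 1: 1, 4, 5, 2, 3
Ranks of variable 2: 4, 1, 5, 3, 2
d = r₁ − r₂: -3, 3, 0, -1, 1
d²: 9, 9, 0, 1, 1; Σd² = 20
ρ = 1 − 6·20/(5·24) = 1 − 120/120 = 0.000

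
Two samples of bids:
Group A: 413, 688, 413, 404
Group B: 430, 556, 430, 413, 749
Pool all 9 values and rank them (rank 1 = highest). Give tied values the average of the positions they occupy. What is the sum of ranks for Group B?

Sorted (descending): 749, 688, 556, 430, 430, 413, 413, 413, 404
The 2 values of 430 occupy positions 4–5 → average rank (4+5)/2 = 4.5.
The 3 values of 413 occupy positions 6–8 → average rank 7.
Group B values → pooled ranks: 430→4.5, 556→3, 430→4.5, 413→7, 749→1
Rank sum = 4.5 + 3 + 4.5 + 7 + 1 = 20

20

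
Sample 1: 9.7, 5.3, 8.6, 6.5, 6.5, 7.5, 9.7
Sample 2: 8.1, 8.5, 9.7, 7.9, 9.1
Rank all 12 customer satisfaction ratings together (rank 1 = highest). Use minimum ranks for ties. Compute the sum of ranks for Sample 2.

Sorted (descending): 9.7, 9.7, 9.7, 9.1, 8.6, 8.5, 8.1, 7.9, 7.5, 6.5, 6.5, 5.3
The 3 values of 9.7 occupy positions 1–3 → each gets rank 1.
The 2 values of 6.5 occupy positions 10–11 → each gets rank 10.
Sample 2 values → pooled ranks: 8.1→7, 8.5→6, 9.7→1, 7.9→8, 9.1→4
Rank sum = 7 + 6 + 1 + 8 + 4 = 26

26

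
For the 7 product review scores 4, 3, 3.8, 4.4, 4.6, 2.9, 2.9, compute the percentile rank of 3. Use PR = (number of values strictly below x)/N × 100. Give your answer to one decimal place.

28.6

N = 7.
Strictly below 3: 2. Equal to 3: 1.
PR = 2/7 × 100 = 28.6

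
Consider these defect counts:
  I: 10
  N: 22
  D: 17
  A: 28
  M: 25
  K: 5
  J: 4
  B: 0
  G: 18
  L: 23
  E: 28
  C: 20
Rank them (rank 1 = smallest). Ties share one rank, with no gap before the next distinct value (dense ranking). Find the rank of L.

Sorted (ascending): 0, 4, 5, 10, 17, 18, 20, 22, 23, 25, 28, 28
The 2 values of 28 share dense rank 11.
Remaining distinct values take the next consecutive integers.
L has value 23 → rank 9.

9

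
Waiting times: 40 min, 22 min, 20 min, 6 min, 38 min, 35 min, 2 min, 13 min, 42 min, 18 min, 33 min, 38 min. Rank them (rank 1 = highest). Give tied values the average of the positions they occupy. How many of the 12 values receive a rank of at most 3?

2

Sorted (descending): 42, 40, 38, 38, 35, 33, 22, 20, 18, 13, 6, 2
The 2 values of 38 occupy positions 3–4 → average rank (3+4)/2 = 3.5.
Ranks ≤ 3: {1, 2} → 2 values.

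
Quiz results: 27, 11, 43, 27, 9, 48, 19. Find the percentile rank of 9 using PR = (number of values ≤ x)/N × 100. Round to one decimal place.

14.3

N = 7.
Strictly below 9: 0. Equal to 9: 1.
PR = 1/7 × 100 = 14.3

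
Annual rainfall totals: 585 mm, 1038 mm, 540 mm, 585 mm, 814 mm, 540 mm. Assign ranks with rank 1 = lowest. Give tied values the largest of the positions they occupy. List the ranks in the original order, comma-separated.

Sorted (ascending): 540, 540, 585, 585, 814, 1038
The 2 values of 540 occupy positions 1–2 → each gets rank 2.
The 2 values of 585 occupy positions 3–4 → each gets rank 4.

4, 6, 2, 4, 5, 2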